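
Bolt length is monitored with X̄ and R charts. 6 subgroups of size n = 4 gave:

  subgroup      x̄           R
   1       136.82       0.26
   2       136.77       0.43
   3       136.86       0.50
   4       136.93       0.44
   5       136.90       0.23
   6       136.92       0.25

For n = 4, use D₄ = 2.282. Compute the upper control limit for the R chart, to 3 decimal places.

R̄ = (0.26 + 0.43 + 0.50 + 0.44 + 0.23 + 0.25) / 6 = 2.1100 / 6 = 0.3517
UCL_R = D₄·R̄ = 2.282 × 0.3517 = 0.8025

0.803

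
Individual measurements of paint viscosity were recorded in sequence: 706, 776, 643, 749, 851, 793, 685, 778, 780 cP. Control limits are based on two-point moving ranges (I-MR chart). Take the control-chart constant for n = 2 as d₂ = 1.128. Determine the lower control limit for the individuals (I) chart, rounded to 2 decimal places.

527.82

X̄ = (706 + 776 + 643 + 749 + 851 + 793 + 685 + 778 + 780) / 9 = 751.2222
Moving ranges: 70, 133, 106, 102, 58, 108, 93, 2; M̄R̄ = 672.0000 / 8 = 84.0000
LCL = X̄ − 3·M̄R̄/d₂ = 751.2222 − 3 × 84.0000 / 1.128 = 527.8180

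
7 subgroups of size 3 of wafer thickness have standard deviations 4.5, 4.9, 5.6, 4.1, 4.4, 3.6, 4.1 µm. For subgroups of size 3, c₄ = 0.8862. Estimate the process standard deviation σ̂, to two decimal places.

5.03

s̄ = (4.5 + 4.9 + 5.6 + 4.1 + 4.4 + 3.6 + 4.1) / 7 = 4.4571
σ̂ = s̄ / c₄ = 4.4571 / 0.8862 = 5.0295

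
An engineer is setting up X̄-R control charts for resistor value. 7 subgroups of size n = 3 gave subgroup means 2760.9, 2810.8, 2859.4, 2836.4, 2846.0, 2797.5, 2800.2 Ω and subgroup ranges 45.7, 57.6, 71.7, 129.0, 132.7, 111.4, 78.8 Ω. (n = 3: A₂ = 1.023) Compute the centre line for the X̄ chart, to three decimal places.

2815.886

X̄̄ = (2760.9 + 2810.8 + 2859.4 + 2836.4 + 2846.0 + 2797.5 + 2800.2) / 7 = 19711.2000 / 7 = 2815.8857
CL = X̄̄ = 2815.8857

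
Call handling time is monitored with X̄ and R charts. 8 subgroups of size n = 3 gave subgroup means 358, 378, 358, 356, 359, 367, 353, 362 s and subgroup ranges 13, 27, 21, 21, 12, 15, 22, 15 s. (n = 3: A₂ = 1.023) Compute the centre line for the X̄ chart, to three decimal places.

X̄̄ = (358 + 378 + 358 + 356 + 359 + 367 + 353 + 362) / 8 = 2891.0000 / 8 = 361.3750
CL = X̄̄ = 361.3750

361.375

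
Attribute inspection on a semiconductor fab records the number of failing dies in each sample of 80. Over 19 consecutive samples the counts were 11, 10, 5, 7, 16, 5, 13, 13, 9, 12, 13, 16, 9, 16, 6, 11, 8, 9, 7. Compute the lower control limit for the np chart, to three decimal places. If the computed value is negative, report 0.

1.323

p̄ = Σdᵢ / (k·n) = 196 / (19 × 80) = 0.12895
LCL = np̄ − 3·√(np̄(1−p̄)) = 10.3158 − 3 × 2.9976 = 1.3230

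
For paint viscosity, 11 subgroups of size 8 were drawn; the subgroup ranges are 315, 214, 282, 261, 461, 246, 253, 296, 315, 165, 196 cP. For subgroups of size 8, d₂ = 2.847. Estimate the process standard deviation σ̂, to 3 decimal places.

R̄ = (315 + 214 + 282 + 261 + 461 + 246 + 253 + 296 + 315 + 165 + 196) / 11 = 273.0909
σ̂ = R̄ / d₂ = 273.0909 / 2.847 = 95.9223

95.922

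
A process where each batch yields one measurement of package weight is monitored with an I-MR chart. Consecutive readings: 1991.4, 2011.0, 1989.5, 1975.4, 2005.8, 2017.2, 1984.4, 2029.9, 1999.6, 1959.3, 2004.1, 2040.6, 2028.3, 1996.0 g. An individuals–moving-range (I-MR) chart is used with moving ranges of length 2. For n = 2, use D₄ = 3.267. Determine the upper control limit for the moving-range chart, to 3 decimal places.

93.436

Moving ranges: 19.6, 21.5, 14.1, 30.4, 11.4, 32.8, 45.5, 30.3, 40.3, 44.8, 36.5, 12.3, 32.3; M̄R̄ = 371.8000 / 13 = 28.6000
UCL_MR = D₄·M̄R̄ = 3.267 × 28.6000 = 93.4362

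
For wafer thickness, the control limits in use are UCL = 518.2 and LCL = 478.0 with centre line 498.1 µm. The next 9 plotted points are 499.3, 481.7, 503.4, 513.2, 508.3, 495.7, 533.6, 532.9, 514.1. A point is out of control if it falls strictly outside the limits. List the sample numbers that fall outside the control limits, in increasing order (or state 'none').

Compare each point to [478.0, 518.2]: sample 7 = 533.6 > UCL; sample 8 = 532.9 > UCL.

7, 8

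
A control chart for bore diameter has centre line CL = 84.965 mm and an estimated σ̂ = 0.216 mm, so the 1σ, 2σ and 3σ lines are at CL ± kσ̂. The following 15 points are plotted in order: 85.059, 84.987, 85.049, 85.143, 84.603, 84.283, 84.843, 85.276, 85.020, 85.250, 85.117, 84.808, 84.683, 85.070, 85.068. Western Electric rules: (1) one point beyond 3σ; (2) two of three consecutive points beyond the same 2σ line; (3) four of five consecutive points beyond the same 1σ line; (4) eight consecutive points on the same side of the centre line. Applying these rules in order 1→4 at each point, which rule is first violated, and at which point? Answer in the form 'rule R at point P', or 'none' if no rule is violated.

rule 1 at point 6

Zone of each point (C = within 1σ̂, B = 1σ̂–2σ̂, A = 2σ̂–3σ̂, * = beyond 3σ̂; sign = side of CL): 1:+C, 2:+C, 3:+C, 4:+C, 5:-B, 6:-*, 7:-C, 8:+B, 9:+C, 10:+B, 11:+C, 12:-C, 13:-B, 14:+C, 15:+C
Rule 1 (one point beyond the 3σ limits) is satisfied at point 6.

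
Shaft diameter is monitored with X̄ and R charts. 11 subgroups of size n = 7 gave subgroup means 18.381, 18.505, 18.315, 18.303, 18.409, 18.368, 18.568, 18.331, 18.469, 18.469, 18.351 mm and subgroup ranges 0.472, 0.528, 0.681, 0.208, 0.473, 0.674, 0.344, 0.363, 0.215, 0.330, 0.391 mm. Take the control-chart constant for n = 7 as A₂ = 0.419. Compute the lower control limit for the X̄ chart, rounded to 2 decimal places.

X̄̄ = (18.381 + 18.505 + 18.315 + 18.303 + 18.409 + 18.368 + 18.568 + 18.331 + 18.469 + 18.469 + 18.351) / 11 = 202.4690 / 11 = 18.4063
R̄ = (0.472 + 0.528 + 0.681 + 0.208 + 0.473 + 0.674 + 0.344 + 0.363 + 0.215 + 0.330 + 0.391) / 11 = 4.6790 / 11 = 0.4254
LCL = X̄̄ − A₂·R̄ = 18.4063 − 0.419 × 0.4254 = 18.2280

18.23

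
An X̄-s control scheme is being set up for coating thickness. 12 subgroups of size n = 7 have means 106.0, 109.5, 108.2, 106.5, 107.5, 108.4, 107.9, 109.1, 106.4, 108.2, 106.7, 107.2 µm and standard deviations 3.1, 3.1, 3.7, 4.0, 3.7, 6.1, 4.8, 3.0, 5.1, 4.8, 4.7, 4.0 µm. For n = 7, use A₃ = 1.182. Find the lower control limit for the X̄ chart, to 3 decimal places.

102.698

X̄̄ = (106.0 + 109.5 + 108.2 + 106.5 + 107.5 + 108.4 + 107.9 + 109.1 + 106.4 + 108.2 + 106.7 + 107.2) / 12 = 107.6333
s̄ = (3.1 + 3.1 + 3.7 + 4.0 + 3.7 + 6.1 + 4.8 + 3.0 + 5.1 + 4.8 + 4.7 + 4.0) / 12 = 4.1750
LCL = X̄̄ − A₃·s̄ = 107.6333 − 1.182 × 4.1750 = 102.6985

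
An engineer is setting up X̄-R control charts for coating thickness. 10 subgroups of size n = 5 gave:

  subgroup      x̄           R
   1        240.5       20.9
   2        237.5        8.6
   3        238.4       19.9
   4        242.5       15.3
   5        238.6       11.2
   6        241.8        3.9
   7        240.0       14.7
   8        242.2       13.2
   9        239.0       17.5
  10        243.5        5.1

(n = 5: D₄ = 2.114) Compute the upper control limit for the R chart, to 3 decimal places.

R̄ = (20.9 + 8.6 + 19.9 + 15.3 + 11.2 + 3.9 + 14.7 + 13.2 + 17.5 + 5.1) / 10 = 130.3000 / 10 = 13.0300
UCL_R = D₄·R̄ = 2.114 × 13.0300 = 27.5454

27.545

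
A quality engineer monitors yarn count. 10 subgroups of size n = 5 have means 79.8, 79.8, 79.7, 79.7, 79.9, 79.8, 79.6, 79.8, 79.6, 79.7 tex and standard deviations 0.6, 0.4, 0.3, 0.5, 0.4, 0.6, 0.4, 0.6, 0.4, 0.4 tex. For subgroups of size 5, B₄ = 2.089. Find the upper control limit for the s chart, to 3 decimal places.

s̄ = (0.6 + 0.4 + 0.3 + 0.5 + 0.4 + 0.6 + 0.4 + 0.6 + 0.4 + 0.4) / 10 = 0.4600
UCL_s = B₄·s̄ = 2.089 × 0.4600 = 0.9609

0.961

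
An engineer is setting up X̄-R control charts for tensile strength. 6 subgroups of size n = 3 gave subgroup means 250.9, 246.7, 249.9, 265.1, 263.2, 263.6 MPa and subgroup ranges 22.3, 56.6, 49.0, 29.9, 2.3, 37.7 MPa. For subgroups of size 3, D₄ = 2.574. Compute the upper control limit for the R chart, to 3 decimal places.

R̄ = (22.3 + 56.6 + 49.0 + 29.9 + 2.3 + 37.7) / 6 = 197.8000 / 6 = 32.9667
UCL_R = D₄·R̄ = 2.574 × 32.9667 = 84.8562

84.856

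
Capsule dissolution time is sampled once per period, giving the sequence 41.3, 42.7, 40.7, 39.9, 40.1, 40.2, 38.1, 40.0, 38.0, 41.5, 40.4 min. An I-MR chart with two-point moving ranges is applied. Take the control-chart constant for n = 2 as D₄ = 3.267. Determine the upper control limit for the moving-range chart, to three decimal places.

Moving ranges: 1.4, 2.0, 0.8, 0.2, 0.1, 2.1, 1.9, 2.0, 3.5, 1.1; M̄R̄ = 15.1000 / 10 = 1.5100
UCL_MR = D₄·M̄R̄ = 3.267 × 1.5100 = 4.9332

4.933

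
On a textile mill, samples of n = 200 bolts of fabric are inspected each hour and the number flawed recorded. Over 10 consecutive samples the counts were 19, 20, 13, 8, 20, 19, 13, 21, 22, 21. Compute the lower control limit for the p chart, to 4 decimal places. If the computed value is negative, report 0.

0.0279

p̄ = Σdᵢ / (k·n) = 176 / (10 × 200) = 0.08800
LCL = p̄ − 3·√(p̄(1−p̄)/n) = 0.08800 − 3 × 0.02003 = 0.02790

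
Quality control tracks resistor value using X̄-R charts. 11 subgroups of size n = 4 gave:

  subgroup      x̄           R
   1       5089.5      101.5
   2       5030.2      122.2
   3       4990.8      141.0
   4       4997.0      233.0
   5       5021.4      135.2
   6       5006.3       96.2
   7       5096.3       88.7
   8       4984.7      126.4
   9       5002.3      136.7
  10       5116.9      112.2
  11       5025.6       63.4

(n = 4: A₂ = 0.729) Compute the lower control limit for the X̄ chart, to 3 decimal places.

4942.919

X̄̄ = (5089.5 + 5030.2 + 4990.8 + 4997.0 + 5021.4 + 5006.3 + 5096.3 + 4984.7 + 5002.3 + 5116.9 + 5025.6) / 11 = 55361.0000 / 11 = 5032.8182
R̄ = (101.5 + 122.2 + 141.0 + 233.0 + 135.2 + 96.2 + 88.7 + 126.4 + 136.7 + 112.2 + 63.4) / 11 = 1356.5000 / 11 = 123.3182
LCL = X̄̄ − A₂·R̄ = 5032.8182 − 0.729 × 123.3182 = 4942.9192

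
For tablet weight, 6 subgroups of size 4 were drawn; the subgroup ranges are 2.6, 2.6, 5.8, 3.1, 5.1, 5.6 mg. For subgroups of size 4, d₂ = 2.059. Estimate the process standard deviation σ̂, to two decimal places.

R̄ = (2.6 + 2.6 + 5.8 + 3.1 + 5.1 + 5.6) / 6 = 4.1333
σ̂ = R̄ / d₂ = 4.1333 / 2.059 = 2.0074

2.01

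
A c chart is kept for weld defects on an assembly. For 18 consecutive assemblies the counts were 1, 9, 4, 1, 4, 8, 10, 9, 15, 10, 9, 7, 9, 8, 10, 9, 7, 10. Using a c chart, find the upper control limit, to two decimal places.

c̄ = (1 + 9 + 4 + 1 + 4 + 8 + 10 + 9 + 15 + 10 + 9 + 7 + 9 + 8 + 10 + 9 + 7 + 10) / 18 = 140 / 18 = 7.7778
UCL = c̄ + 3√c̄ = 7.7778 + 3 × √7.7778 = 7.7778 + 3 × 2.7889 = 16.1444

16.14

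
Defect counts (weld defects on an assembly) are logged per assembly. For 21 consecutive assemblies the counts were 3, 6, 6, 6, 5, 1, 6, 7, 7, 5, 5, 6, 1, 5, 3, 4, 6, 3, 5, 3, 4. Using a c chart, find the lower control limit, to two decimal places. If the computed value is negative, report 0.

0.00

c̄ = (3 + 6 + 6 + 6 + 5 + 1 + 6 + 7 + 7 + 5 + 5 + 6 + 1 + 5 + 3 + 4 + 6 + 3 + 5 + 3 + 4) / 21 = 97 / 21 = 4.6190
LCL = c̄ − 3√c̄ = 4.6190 − 3 × 2.1492 = -1.8285 → 0 (cannot be negative)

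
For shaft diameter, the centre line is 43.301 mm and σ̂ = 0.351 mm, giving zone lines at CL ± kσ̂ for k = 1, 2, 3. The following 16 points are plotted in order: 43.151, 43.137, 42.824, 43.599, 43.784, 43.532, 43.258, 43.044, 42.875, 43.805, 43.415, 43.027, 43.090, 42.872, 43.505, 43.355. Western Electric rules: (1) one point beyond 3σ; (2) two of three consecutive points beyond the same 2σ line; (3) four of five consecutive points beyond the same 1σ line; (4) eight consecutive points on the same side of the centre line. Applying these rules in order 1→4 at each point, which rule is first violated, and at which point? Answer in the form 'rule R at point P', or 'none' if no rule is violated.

Zone of each point (C = within 1σ̂, B = 1σ̂–2σ̂, A = 2σ̂–3σ̂, * = beyond 3σ̂; sign = side of CL): 1:-C, 2:-C, 3:-B, 4:+C, 5:+B, 6:+C, 7:-C, 8:-C, 9:-B, 10:+B, 11:+C, 12:-C, 13:-C, 14:-B, 15:+C, 16:+C
No rule fires across all 16 points.

none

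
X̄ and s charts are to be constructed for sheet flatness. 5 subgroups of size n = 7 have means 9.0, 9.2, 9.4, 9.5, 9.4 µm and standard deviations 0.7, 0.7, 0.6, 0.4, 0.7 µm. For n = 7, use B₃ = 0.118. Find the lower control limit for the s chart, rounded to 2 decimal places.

s̄ = (0.7 + 0.7 + 0.6 + 0.4 + 0.7) / 5 = 0.6200
LCL_s = B₃·s̄ = 0.118 × 0.6200 = 0.0732

0.07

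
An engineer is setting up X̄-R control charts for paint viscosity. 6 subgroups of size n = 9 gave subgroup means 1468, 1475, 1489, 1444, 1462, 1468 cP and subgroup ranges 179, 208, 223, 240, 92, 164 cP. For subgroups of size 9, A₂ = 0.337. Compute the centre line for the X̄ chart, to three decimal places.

X̄̄ = (1468 + 1475 + 1489 + 1444 + 1462 + 1468) / 6 = 8806.0000 / 6 = 1467.6667
CL = X̄̄ = 1467.6667

1467.667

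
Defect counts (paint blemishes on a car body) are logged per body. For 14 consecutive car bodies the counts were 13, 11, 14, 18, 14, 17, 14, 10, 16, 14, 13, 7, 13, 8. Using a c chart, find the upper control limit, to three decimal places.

c̄ = (13 + 11 + 14 + 18 + 14 + 17 + 14 + 10 + 16 + 14 + 13 + 7 + 13 + 8) / 14 = 182 / 14 = 13.0000
UCL = c̄ + 3√c̄ = 13.0000 + 3 × √13.0000 = 13.0000 + 3 × 3.6056 = 23.8167

23.817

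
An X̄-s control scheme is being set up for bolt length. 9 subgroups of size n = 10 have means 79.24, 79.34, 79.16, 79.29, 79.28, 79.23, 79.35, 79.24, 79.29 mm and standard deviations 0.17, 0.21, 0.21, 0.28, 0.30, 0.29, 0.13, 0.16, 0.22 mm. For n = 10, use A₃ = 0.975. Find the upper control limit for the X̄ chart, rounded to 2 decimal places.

79.48

X̄̄ = (79.24 + 79.34 + 79.16 + 79.29 + 79.28 + 79.23 + 79.35 + 79.24 + 79.29) / 9 = 79.2689
s̄ = (0.17 + 0.21 + 0.21 + 0.28 + 0.30 + 0.29 + 0.13 + 0.16 + 0.22) / 9 = 0.2189
UCL = X̄̄ + A₃·s̄ = 79.2689 + 0.975 × 0.2189 = 79.4823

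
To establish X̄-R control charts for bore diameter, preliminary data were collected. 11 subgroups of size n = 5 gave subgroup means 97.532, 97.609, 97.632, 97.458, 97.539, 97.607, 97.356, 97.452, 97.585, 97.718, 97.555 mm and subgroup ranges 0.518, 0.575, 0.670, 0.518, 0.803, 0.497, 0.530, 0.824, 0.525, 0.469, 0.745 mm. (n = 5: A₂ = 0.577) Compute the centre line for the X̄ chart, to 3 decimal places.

97.549

X̄̄ = (97.532 + 97.609 + 97.632 + 97.458 + 97.539 + 97.607 + 97.356 + 97.452 + 97.585 + 97.718 + 97.555) / 11 = 1073.0430 / 11 = 97.5494
CL = X̄̄ = 97.5494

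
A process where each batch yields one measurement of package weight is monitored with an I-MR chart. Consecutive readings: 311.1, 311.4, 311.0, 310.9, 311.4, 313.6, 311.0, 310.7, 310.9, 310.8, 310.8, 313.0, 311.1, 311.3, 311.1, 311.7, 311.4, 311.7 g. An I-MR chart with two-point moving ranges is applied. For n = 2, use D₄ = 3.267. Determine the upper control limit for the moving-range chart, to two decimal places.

Moving ranges: 0.3, 0.4, 0.1, 0.5, 2.2, 2.6, 0.3, 0.2, 0.1, 0.0, 2.2, 1.9, 0.2, 0.2, 0.6, 0.3, 0.3; M̄R̄ = 12.4000 / 17 = 0.7294
UCL_MR = D₄·M̄R̄ = 3.267 × 0.7294 = 2.3830

2.38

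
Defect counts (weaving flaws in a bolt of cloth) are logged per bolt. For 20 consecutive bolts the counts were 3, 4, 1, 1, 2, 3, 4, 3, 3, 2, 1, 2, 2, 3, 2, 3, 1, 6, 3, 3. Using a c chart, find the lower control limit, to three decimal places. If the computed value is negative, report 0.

c̄ = (3 + 4 + 1 + 1 + 2 + 3 + 4 + 3 + 3 + 2 + 1 + 2 + 2 + 3 + 2 + 3 + 1 + 6 + 3 + 3) / 20 = 52 / 20 = 2.6000
LCL = c̄ − 3√c̄ = 2.6000 − 3 × 1.6125 = -2.2374 → 0 (cannot be negative)

0.000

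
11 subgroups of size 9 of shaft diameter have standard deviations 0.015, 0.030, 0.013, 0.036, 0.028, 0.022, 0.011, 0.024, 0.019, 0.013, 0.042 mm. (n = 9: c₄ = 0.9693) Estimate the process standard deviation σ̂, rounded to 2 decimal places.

0.02

s̄ = (0.015 + 0.030 + 0.013 + 0.036 + 0.028 + 0.022 + 0.011 + 0.024 + 0.019 + 0.013 + 0.042) / 11 = 0.0230
σ̂ = s̄ / c₄ = 0.0230 / 0.9693 = 0.0237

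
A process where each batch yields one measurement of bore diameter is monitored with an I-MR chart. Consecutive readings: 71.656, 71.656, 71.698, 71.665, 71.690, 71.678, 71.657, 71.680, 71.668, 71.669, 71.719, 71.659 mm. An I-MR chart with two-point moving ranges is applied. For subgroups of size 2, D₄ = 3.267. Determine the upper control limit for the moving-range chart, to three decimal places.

0.083

Moving ranges: 0.000, 0.042, 0.033, 0.025, 0.012, 0.021, 0.023, 0.012, 0.001, 0.050, 0.060; M̄R̄ = 0.2790 / 11 = 0.0254
UCL_MR = D₄·M̄R̄ = 3.267 × 0.0254 = 0.0829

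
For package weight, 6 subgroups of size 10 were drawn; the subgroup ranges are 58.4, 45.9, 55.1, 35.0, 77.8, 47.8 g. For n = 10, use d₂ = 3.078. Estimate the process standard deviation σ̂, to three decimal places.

17.327

R̄ = (58.4 + 45.9 + 55.1 + 35.0 + 77.8 + 47.8) / 6 = 53.3333
σ̂ = R̄ / d₂ = 53.3333 / 3.078 = 17.3273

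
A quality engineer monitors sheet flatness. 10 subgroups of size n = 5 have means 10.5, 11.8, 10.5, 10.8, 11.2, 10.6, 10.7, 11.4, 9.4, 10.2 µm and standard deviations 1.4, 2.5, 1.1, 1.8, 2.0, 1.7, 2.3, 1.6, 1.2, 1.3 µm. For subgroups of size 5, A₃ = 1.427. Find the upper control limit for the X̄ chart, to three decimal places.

X̄̄ = (10.5 + 11.8 + 10.5 + 10.8 + 11.2 + 10.6 + 10.7 + 11.4 + 9.4 + 10.2) / 10 = 10.7100
s̄ = (1.4 + 2.5 + 1.1 + 1.8 + 2.0 + 1.7 + 2.3 + 1.6 + 1.2 + 1.3) / 10 = 1.6900
UCL = X̄̄ + A₃·s̄ = 10.7100 + 1.427 × 1.6900 = 13.1216

13.122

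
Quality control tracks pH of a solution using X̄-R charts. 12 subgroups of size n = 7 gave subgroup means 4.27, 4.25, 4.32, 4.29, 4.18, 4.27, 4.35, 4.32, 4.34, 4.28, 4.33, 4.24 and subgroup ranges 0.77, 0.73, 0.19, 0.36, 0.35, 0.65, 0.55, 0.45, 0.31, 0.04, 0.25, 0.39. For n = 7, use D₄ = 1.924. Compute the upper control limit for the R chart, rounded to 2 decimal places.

0.81

R̄ = (0.77 + 0.73 + 0.19 + 0.36 + 0.35 + 0.65 + 0.55 + 0.45 + 0.31 + 0.04 + 0.25 + 0.39) / 12 = 5.0400 / 12 = 0.4200
UCL_R = D₄·R̄ = 1.924 × 0.4200 = 0.8081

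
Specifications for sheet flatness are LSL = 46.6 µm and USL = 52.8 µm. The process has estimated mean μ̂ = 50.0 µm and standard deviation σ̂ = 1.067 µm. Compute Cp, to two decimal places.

0.97

Cp = (USL − LSL) / (6σ̂) = (52.8 − 46.6) / (6 × 1.067) = 6.2000 / 6.4020 = 0.9684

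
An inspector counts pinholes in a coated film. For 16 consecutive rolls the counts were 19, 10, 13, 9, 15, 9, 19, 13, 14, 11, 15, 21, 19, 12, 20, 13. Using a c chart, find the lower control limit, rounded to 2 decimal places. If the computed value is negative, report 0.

c̄ = (19 + 10 + 13 + 9 + 15 + 9 + 19 + 13 + 14 + 11 + 15 + 21 + 19 + 12 + 20 + 13) / 16 = 232 / 16 = 14.5000
LCL = c̄ − 3√c̄ = 14.5000 − 3 × 3.8079 = 3.0763

3.08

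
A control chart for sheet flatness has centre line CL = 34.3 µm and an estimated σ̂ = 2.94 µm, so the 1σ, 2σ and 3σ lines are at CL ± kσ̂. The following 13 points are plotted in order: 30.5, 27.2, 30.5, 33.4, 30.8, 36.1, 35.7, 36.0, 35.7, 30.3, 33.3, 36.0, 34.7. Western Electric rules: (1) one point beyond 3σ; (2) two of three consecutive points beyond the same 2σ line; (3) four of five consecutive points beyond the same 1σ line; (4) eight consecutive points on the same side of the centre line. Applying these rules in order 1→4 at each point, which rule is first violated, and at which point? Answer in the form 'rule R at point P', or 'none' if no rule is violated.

Zone of each point (C = within 1σ̂, B = 1σ̂–2σ̂, A = 2σ̂–3σ̂, * = beyond 3σ̂; sign = side of CL): 1:-B, 2:-A, 3:-B, 4:-C, 5:-B, 6:+C, 7:+C, 8:+C, 9:+C, 10:-B, 11:-C, 12:+C, 13:+C
Rule 3 (four of five consecutive points beyond the same 1σ limit) is satisfied at point 5.

rule 3 at point 5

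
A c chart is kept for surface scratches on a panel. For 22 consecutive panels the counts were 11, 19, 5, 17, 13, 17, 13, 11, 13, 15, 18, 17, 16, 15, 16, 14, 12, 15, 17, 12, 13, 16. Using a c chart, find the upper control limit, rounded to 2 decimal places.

25.67

c̄ = (11 + 19 + 5 + 17 + 13 + 17 + 13 + 11 + 13 + 15 + 18 + 17 + 16 + 15 + 16 + 14 + 12 + 15 + 17 + 12 + 13 + 16) / 22 = 315 / 22 = 14.3182
UCL = c̄ + 3√c̄ = 14.3182 + 3 × √14.3182 = 14.3182 + 3 × 3.7839 = 25.6700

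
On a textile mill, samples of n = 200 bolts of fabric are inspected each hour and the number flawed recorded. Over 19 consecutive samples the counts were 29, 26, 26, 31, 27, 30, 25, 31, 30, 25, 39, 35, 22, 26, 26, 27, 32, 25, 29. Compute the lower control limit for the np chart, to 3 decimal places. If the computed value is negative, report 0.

p̄ = Σdᵢ / (k·n) = 541 / (19 × 200) = 0.14237
LCL = np̄ − 3·√(np̄(1−p̄)) = 28.4737 − 3 × 4.9417 = 13.6487

13.649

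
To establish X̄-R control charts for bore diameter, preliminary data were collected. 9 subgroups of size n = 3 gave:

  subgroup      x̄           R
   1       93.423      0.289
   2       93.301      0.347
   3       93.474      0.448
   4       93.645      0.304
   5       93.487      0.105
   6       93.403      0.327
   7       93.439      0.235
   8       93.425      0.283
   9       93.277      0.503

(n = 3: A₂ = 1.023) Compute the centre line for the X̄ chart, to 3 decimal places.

X̄̄ = (93.423 + 93.301 + 93.474 + 93.645 + 93.487 + 93.403 + 93.439 + 93.425 + 93.277) / 9 = 840.8740 / 9 = 93.4304
CL = X̄̄ = 93.4304

93.430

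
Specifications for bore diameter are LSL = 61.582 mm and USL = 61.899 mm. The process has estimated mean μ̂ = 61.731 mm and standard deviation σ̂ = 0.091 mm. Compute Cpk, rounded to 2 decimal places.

0.55

Cpu = (USL − μ̂) / (3σ̂) = (61.899 − 61.731) / (3 × 0.091) = 0.6154; Cpl = (μ̂ − LSL) / (3σ̂) = (61.731 − 61.582) / (3 × 0.091) = 0.5458; Cpk = min(Cpu, Cpl) = 0.5458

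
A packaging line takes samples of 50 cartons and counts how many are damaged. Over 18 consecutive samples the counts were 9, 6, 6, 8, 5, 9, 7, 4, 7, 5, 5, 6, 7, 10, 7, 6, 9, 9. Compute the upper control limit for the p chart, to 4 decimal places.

0.2856

p̄ = Σdᵢ / (k·n) = 125 / (18 × 50) = 0.13889
UCL = p̄ + 3·√(p̄(1−p̄)/n) = 0.13889 + 3 × √(0.13889×0.86111/50) = 0.13889 + 3 × 0.04891 = 0.28561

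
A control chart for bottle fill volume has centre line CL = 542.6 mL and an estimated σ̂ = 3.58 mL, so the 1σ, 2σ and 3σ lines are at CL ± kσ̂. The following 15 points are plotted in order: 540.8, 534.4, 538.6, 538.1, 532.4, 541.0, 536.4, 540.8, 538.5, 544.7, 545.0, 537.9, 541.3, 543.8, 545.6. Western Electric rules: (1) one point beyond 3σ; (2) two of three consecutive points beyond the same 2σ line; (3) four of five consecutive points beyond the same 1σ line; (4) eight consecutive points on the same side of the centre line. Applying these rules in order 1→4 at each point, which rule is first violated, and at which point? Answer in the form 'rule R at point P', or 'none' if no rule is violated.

rule 3 at point 5

Zone of each point (C = within 1σ̂, B = 1σ̂–2σ̂, A = 2σ̂–3σ̂, * = beyond 3σ̂; sign = side of CL): 1:-C, 2:-A, 3:-B, 4:-B, 5:-A, 6:-C, 7:-B, 8:-C, 9:-B, 10:+C, 11:+C, 12:-B, 13:-C, 14:+C, 15:+C
Rule 3 (four of five consecutive points beyond the same 1σ limit) is satisfied at point 5.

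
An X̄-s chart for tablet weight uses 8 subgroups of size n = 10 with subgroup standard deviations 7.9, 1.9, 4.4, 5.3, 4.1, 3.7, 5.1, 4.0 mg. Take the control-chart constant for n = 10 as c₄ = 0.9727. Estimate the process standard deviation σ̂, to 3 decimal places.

s̄ = (7.9 + 1.9 + 4.4 + 5.3 + 4.1 + 3.7 + 5.1 + 4.0) / 8 = 4.5500
σ̂ = s̄ / c₄ = 4.5500 / 0.9727 = 4.6777

4.678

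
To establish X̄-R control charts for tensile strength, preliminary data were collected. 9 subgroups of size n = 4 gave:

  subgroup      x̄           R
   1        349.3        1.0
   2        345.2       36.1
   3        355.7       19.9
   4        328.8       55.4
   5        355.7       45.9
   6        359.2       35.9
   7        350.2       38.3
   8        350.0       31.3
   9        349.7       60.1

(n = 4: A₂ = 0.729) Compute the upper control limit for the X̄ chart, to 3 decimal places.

X̄̄ = (349.3 + 345.2 + 355.7 + 328.8 + 355.7 + 359.2 + 350.2 + 350.0 + 349.7) / 9 = 3143.8000 / 9 = 349.3111
R̄ = (1.0 + 36.1 + 19.9 + 55.4 + 45.9 + 35.9 + 38.3 + 31.3 + 60.1) / 9 = 323.9000 / 9 = 35.9889
UCL = X̄̄ + A₂·R̄ = 349.3111 + 0.729 × 35.9889 = 375.5470

375.547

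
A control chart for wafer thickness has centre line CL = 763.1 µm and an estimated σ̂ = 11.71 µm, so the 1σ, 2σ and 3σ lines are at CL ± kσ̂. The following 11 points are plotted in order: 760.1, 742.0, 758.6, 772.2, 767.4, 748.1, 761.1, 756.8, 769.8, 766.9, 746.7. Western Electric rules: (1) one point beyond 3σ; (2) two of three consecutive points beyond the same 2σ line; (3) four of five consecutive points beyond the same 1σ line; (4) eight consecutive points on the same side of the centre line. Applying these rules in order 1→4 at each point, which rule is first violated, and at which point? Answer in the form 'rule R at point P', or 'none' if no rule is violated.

none

Zone of each point (C = within 1σ̂, B = 1σ̂–2σ̂, A = 2σ̂–3σ̂, * = beyond 3σ̂; sign = side of CL): 1:-C, 2:-B, 3:-C, 4:+C, 5:+C, 6:-B, 7:-C, 8:-C, 9:+C, 10:+C, 11:-B
No rule fires across all 11 points.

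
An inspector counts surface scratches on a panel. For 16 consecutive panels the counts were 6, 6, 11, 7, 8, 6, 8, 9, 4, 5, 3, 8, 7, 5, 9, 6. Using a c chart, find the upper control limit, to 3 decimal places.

14.544

c̄ = (6 + 6 + 11 + 7 + 8 + 6 + 8 + 9 + 4 + 5 + 3 + 8 + 7 + 5 + 9 + 6) / 16 = 108 / 16 = 6.7500
UCL = c̄ + 3√c̄ = 6.7500 + 3 × √6.7500 = 6.7500 + 3 × 2.5981 = 14.5442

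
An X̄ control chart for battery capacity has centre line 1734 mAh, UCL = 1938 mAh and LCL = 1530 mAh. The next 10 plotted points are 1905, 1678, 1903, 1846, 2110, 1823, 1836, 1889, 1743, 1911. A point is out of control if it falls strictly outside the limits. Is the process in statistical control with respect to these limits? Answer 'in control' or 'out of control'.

out of control

Compare each point to [1530, 1938]: sample 5 = 2110 > UCL.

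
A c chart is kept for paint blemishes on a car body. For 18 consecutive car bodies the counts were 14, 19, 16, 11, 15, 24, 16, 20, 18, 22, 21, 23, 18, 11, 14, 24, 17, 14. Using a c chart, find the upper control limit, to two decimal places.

c̄ = (14 + 19 + 16 + 11 + 15 + 24 + 16 + 20 + 18 + 22 + 21 + 23 + 18 + 11 + 14 + 24 + 17 + 14) / 18 = 317 / 18 = 17.6111
UCL = c̄ + 3√c̄ = 17.6111 + 3 × √17.6111 = 17.6111 + 3 × 4.1966 = 30.2008

30.20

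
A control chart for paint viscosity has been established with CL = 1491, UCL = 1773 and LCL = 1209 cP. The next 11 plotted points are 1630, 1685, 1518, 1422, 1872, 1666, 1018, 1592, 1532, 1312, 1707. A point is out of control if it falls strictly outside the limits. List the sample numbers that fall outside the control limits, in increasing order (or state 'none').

5, 7

Compare each point to [1209, 1773]: sample 5 = 1872 > UCL; sample 7 = 1018 < LCL.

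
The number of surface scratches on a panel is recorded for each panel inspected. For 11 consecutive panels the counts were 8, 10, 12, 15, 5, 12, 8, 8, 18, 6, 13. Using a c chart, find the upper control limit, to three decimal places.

c̄ = (8 + 10 + 12 + 15 + 5 + 12 + 8 + 8 + 18 + 6 + 13) / 11 = 115 / 11 = 10.4545
UCL = c̄ + 3√c̄ = 10.4545 + 3 × √10.4545 = 10.4545 + 3 × 3.2333 = 20.1546

20.155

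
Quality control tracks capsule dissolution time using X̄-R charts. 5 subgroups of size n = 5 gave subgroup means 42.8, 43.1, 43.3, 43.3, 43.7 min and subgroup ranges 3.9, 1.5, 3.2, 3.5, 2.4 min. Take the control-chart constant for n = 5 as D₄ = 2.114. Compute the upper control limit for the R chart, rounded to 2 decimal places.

R̄ = (3.9 + 1.5 + 3.2 + 3.5 + 2.4) / 5 = 14.5000 / 5 = 2.9000
UCL_R = D₄·R̄ = 2.114 × 2.9000 = 6.1306

6.13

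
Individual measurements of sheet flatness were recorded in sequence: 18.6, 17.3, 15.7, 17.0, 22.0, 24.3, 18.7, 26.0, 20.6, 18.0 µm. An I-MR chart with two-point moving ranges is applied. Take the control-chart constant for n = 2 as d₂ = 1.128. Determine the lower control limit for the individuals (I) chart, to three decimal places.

10.246

X̄ = (18.6 + 17.3 + 15.7 + 17.0 + 22.0 + 24.3 + 18.7 + 26.0 + 20.6 + 18.0) / 10 = 19.8200
Moving ranges: 1.3, 1.6, 1.3, 5.0, 2.3, 5.6, 7.3, 5.4, 2.6; M̄R̄ = 32.4000 / 9 = 3.6000
LCL = X̄ − 3·M̄R̄/d₂ = 19.8200 − 3 × 3.6000 / 1.128 = 10.2455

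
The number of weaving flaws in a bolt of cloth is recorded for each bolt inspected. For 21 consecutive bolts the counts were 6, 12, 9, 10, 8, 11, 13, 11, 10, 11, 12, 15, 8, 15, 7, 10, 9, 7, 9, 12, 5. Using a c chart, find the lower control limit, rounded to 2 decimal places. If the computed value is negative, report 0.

c̄ = (6 + 12 + 9 + 10 + 8 + 11 + 13 + 11 + 10 + 11 + 12 + 15 + 8 + 15 + 7 + 10 + 9 + 7 + 9 + 12 + 5) / 21 = 210 / 21 = 10.0000
LCL = c̄ − 3√c̄ = 10.0000 − 3 × 3.1623 = 0.5132

0.51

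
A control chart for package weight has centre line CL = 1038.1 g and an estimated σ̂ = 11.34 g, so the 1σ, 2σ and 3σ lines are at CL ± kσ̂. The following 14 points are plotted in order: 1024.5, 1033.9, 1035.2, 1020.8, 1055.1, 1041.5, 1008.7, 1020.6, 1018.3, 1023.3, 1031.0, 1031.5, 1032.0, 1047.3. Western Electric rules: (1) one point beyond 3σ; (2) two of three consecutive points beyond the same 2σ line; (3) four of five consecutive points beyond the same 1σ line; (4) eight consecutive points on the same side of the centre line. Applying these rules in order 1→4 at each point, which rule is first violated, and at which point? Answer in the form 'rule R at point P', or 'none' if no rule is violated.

Zone of each point (C = within 1σ̂, B = 1σ̂–2σ̂, A = 2σ̂–3σ̂, * = beyond 3σ̂; sign = side of CL): 1:-B, 2:-C, 3:-C, 4:-B, 5:+B, 6:+C, 7:-A, 8:-B, 9:-B, 10:-B, 11:-C, 12:-C, 13:-C, 14:+C
Rule 3 (four of five consecutive points beyond the same 1σ limit) is satisfied at point 10.

rule 3 at point 10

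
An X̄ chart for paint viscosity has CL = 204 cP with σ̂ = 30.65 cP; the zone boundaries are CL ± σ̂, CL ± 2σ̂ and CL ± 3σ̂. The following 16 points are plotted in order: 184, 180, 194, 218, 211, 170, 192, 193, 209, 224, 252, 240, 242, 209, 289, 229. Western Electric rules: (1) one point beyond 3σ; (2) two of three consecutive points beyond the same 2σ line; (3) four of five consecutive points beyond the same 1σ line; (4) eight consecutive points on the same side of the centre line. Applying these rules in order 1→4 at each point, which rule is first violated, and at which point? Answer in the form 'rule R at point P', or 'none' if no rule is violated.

Zone of each point (C = within 1σ̂, B = 1σ̂–2σ̂, A = 2σ̂–3σ̂, * = beyond 3σ̂; sign = side of CL): 1:-C, 2:-C, 3:-C, 4:+C, 5:+C, 6:-B, 7:-C, 8:-C, 9:+C, 10:+C, 11:+B, 12:+B, 13:+B, 14:+C, 15:+A, 16:+C
Rule 3 (four of five consecutive points beyond the same 1σ limit) is satisfied at point 15.

rule 3 at point 15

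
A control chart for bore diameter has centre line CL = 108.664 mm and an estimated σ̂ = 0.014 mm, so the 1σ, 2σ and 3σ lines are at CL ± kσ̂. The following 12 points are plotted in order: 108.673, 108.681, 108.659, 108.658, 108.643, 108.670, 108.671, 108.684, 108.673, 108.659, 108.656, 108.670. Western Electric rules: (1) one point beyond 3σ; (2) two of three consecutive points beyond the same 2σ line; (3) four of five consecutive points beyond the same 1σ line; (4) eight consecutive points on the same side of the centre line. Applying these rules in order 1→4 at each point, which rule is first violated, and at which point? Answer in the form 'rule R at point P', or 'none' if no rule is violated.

Zone of each point (C = within 1σ̂, B = 1σ̂–2σ̂, A = 2σ̂–3σ̂, * = beyond 3σ̂; sign = side of CL): 1:+C, 2:+B, 3:-C, 4:-C, 5:-B, 6:+C, 7:+C, 8:+B, 9:+C, 10:-C, 11:-C, 12:+C
No rule fires across all 12 points.

none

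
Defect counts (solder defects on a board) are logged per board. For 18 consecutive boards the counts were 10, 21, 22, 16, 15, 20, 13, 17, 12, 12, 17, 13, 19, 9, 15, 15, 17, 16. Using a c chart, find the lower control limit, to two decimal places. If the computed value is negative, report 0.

3.69

c̄ = (10 + 21 + 22 + 16 + 15 + 20 + 13 + 17 + 12 + 12 + 17 + 13 + 19 + 9 + 15 + 15 + 17 + 16) / 18 = 279 / 18 = 15.5000
LCL = c̄ − 3√c̄ = 15.5000 − 3 × 3.9370 = 3.6890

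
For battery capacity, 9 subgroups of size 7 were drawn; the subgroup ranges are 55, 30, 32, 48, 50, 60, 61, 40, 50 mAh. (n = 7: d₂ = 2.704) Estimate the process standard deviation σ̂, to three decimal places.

R̄ = (55 + 30 + 32 + 48 + 50 + 60 + 61 + 40 + 50) / 9 = 47.3333
σ̂ = R̄ / d₂ = 47.3333 / 2.704 = 17.5049

17.505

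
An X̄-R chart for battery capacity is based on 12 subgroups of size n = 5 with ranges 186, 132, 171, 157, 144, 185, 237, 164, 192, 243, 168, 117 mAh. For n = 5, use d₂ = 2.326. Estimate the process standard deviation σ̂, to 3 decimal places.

75.093

R̄ = (186 + 132 + 171 + 157 + 144 + 185 + 237 + 164 + 192 + 243 + 168 + 117) / 12 = 174.6667
σ̂ = R̄ / d₂ = 174.6667 / 2.326 = 75.0931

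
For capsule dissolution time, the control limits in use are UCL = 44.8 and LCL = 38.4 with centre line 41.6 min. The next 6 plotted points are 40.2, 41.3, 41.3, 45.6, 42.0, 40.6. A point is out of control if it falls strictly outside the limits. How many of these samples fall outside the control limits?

Compare each point to [38.4, 44.8]: sample 4 = 45.6 > UCL.

1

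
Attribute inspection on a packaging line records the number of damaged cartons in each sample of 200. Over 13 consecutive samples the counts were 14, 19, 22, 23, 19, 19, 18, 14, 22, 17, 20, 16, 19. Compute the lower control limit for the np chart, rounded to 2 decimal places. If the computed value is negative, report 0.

p̄ = Σdᵢ / (k·n) = 242 / (13 × 200) = 0.09308
LCL = np̄ − 3·√(np̄(1−p̄)) = 18.6154 − 3 × 4.1089 = 6.2888

6.29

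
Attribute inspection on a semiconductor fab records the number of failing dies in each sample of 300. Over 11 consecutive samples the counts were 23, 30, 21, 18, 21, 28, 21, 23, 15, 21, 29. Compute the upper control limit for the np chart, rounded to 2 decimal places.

36.48

p̄ = Σdᵢ / (k·n) = 250 / (11 × 300) = 0.07576
UCL = np̄ + 3·√(np̄(1−p̄)) = 22.7273 + 3 × √(22.7273×0.92424) = 22.7273 + 3 × 4.5832 = 36.4768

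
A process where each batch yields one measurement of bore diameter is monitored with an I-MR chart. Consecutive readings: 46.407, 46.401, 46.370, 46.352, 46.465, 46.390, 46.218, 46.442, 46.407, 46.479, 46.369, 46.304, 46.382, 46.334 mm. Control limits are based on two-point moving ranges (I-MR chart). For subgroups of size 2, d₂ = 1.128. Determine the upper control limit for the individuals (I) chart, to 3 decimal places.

46.594

X̄ = (46.407 + 46.401 + 46.370 + 46.352 + 46.465 + 46.390 + 46.218 + 46.442 + 46.407 + 46.479 + 46.369 + 46.304 + 46.382 + 46.334) / 14 = 46.3800
Moving ranges: 0.006, 0.031, 0.018, 0.113, 0.075, 0.172, 0.224, 0.035, 0.072, 0.110, 0.065, 0.078, 0.048; M̄R̄ = 1.0470 / 13 = 0.0805
UCL = X̄ + 3·M̄R̄/d₂ = 46.3800 + 3 × 0.0805 / 1.128 = 46.5942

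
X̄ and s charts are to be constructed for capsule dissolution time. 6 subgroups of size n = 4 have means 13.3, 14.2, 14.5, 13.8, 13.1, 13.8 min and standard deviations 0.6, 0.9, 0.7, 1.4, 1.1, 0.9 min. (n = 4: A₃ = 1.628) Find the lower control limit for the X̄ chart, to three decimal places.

X̄̄ = (13.3 + 14.2 + 14.5 + 13.8 + 13.1 + 13.8) / 6 = 13.7833
s̄ = (0.6 + 0.9 + 0.7 + 1.4 + 1.1 + 0.9) / 6 = 0.9333
LCL = X̄̄ − A₃·s̄ = 13.7833 − 1.628 × 0.9333 = 12.2639

12.264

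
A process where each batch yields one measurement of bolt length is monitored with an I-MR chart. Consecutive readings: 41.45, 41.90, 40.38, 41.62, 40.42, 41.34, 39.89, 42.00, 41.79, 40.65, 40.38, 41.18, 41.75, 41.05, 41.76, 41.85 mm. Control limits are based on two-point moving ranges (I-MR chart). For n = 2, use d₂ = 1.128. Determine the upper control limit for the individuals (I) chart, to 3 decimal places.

X̄ = (41.45 + 41.90 + 40.38 + 41.62 + 40.42 + 41.34 + 39.89 + 42.00 + 41.79 + 40.65 + 40.38 + 41.18 + 41.75 + 41.05 + 41.76 + 41.85) / 16 = 41.2131
Moving ranges: 0.45, 1.52, 1.24, 1.20, 0.92, 1.45, 2.11, 0.21, 1.14, 0.27, 0.80, 0.57, 0.70, 0.71, 0.09; M̄R̄ = 13.3800 / 15 = 0.8920
UCL = X̄ + 3·M̄R̄/d₂ = 41.2131 + 3 × 0.8920 / 1.128 = 43.5855

43.585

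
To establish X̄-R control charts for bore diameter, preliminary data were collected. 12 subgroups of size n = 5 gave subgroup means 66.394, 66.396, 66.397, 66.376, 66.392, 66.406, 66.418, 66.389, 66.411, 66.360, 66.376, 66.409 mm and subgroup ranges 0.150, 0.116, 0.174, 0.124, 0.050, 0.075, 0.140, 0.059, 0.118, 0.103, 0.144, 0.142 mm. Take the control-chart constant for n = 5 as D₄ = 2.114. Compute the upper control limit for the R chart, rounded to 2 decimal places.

R̄ = (0.150 + 0.116 + 0.174 + 0.124 + 0.050 + 0.075 + 0.140 + 0.059 + 0.118 + 0.103 + 0.144 + 0.142) / 12 = 1.3950 / 12 = 0.1163
UCL_R = D₄·R̄ = 2.114 × 0.1163 = 0.2458

0.25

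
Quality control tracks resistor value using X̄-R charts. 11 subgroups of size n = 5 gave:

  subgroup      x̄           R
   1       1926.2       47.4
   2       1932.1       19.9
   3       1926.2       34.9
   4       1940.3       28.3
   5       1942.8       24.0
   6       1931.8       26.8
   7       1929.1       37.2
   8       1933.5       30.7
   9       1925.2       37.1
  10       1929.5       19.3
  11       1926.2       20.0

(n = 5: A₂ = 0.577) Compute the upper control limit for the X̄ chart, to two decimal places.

1948.25

X̄̄ = (1926.2 + 1932.1 + 1926.2 + 1940.3 + 1942.8 + 1931.8 + 1929.1 + 1933.5 + 1925.2 + 1929.5 + 1926.2) / 11 = 21242.9000 / 11 = 1931.1727
R̄ = (47.4 + 19.9 + 34.9 + 28.3 + 24.0 + 26.8 + 37.2 + 30.7 + 37.1 + 19.3 + 20.0) / 11 = 325.6000 / 11 = 29.6000
UCL = X̄̄ + A₂·R̄ = 1931.1727 + 0.577 × 29.6000 = 1948.2519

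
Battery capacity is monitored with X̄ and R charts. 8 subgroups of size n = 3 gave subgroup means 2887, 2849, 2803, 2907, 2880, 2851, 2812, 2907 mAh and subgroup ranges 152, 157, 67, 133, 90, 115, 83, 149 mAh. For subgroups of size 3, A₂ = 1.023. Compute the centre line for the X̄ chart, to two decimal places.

X̄̄ = (2887 + 2849 + 2803 + 2907 + 2880 + 2851 + 2812 + 2907) / 8 = 22896.0000 / 8 = 2862.0000
CL = X̄̄ = 2862.0000

2862.00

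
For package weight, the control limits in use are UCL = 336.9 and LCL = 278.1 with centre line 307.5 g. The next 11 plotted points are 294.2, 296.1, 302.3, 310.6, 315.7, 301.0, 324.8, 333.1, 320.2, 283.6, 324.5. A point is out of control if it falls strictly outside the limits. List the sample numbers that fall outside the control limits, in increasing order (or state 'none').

none

All 11 points lie within [278.1, 336.9].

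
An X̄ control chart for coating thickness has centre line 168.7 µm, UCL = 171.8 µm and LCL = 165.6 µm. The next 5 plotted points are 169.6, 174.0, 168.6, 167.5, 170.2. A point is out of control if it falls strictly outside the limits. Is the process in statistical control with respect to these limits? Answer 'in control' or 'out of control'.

out of control

Compare each point to [165.6, 171.8]: sample 2 = 174.0 > UCL.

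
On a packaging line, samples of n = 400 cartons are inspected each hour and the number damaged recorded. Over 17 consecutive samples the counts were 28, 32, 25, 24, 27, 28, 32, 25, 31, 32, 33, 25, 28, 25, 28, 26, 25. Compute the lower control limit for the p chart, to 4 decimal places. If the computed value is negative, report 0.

p̄ = Σdᵢ / (k·n) = 474 / (17 × 400) = 0.06971
LCL = p̄ − 3·√(p̄(1−p̄)/n) = 0.06971 − 3 × 0.01273 = 0.03151

0.0315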